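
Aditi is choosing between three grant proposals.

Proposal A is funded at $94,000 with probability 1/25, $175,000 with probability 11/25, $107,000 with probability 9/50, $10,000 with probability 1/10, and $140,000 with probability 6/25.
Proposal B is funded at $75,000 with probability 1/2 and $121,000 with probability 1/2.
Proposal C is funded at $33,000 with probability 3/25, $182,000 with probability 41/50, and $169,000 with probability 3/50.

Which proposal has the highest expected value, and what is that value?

Proposal A = 1/25 × 94000 + 11/25 × 175000 + 9/50 × 107000 + 1/10 × 10000 + 6/25 × 140000 = 3760 + 77000 + 19260 + 1000 + 33600 = 134620
Proposal B = 1/2 × 75000 + 1/2 × 121000 = 37500 + 60500 = 98000
Proposal C = 3/25 × 33000 + 41/50 × 182000 + 3/50 × 169000 = 3960 + 149240 + 10140 = 163340

Proposal C ($163,340)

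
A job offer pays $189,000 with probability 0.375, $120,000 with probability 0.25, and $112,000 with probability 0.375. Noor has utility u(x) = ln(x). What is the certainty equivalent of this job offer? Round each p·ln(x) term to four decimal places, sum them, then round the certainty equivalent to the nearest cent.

$138,648.88

E[u] = 0.375·ln(189000) + 0.25·ln(120000) + 0.375·ln(112000) = 4.5561 + 2.9238 + 4.3598 = 11.8397
CE = e^11.8397 ≈ 138648.88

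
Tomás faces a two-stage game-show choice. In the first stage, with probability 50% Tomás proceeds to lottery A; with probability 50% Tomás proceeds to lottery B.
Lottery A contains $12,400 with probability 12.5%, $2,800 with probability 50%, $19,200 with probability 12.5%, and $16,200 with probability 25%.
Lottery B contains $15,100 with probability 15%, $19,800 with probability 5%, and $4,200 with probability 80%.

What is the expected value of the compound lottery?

$8,007.50

EV(A) = 0.125 × 12400 + 0.5 × 2800 + 0.125 × 19200 + 0.25 × 16200 = 1550 + 1400 + 2400 + 4050 = 9400
EV(B) = 0.15 × 15100 + 0.05 × 19800 + 0.8 × 4200 = 2265 + 990 + 3360 = 6615
Overall = 0.5 × 9400 + 0.5 × 6615 = 4700 + 3307.5 = 8007.5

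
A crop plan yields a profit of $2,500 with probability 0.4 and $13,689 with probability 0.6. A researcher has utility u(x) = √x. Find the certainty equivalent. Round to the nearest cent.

E[u] = 0.4·√2500 + 0.6·√13689 = 0.4·50 + 0.6·117 = 90.2
CE = (90.2)² = 8136.04

$8,136.04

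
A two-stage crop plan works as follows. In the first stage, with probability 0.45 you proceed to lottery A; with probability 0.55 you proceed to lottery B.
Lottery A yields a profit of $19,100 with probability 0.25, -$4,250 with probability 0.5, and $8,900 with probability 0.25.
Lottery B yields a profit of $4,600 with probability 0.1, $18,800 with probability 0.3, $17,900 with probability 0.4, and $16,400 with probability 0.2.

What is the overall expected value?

$11,290.75

EV(A) = 0.25 × 19100 + 0.5 × (-4250) + 0.25 × 8900 = 4775 − 2125 + 2225 = 4875
EV(B) = 0.1 × 4600 + 0.3 × 18800 + 0.4 × 17900 + 0.2 × 16400 = 460 + 5640 + 7160 + 3280 = 16540
Overall = 0.45 × 4875 + 0.55 × 16540 = 2193.75 + 9097 = 11290.75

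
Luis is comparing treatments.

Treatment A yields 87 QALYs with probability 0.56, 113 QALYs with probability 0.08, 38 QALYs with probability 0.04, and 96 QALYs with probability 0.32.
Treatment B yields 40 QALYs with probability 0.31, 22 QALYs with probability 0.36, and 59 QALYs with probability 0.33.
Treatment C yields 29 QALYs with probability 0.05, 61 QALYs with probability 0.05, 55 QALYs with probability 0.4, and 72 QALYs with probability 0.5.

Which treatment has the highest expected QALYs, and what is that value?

Treatment A (90 QALYs)

Treatment A = 0.56 × 87 + 0.08 × 113 + 0.04 × 38 + 0.32 × 96 = 48.72 + 9.04 + 1.52 + 30.72 = 90
Treatment B = 0.31 × 40 + 0.36 × 22 + 0.33 × 59 = 12.4 + 7.92 + 19.47 = 39.79
Treatment C = 0.05 × 29 + 0.05 × 61 + 0.4 × 55 + 0.5 × 72 = 1.45 + 3.05 + 22 + 36 = 62.5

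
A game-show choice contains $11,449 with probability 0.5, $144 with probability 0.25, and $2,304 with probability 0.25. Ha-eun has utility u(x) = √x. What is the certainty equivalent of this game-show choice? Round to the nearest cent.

$4,692.25

E[u] = 0.5·√11449 + 0.25·√144 + 0.25·√2304 = 0.5·107 + 0.25·12 + 0.25·48 = 68.5
CE = (68.5)² = 4692.25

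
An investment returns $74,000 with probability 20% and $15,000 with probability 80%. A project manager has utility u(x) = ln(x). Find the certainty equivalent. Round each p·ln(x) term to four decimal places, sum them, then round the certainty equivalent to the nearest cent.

$20,640.28

E[u] = 0.2·ln(74000) + 0.8·ln(15000) = 2.2424 + 7.6926 = 9.9350
CE = e^9.9350 ≈ 20640.28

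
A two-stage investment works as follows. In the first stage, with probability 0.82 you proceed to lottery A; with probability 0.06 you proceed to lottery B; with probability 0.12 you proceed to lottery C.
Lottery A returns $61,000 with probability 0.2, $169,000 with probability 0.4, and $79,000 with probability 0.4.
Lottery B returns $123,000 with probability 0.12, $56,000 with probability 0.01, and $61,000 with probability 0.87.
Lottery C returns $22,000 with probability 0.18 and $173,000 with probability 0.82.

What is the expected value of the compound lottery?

$112,949.80

EV(A) = 0.2 × 61000 + 0.4 × 169000 + 0.4 × 79000 = 12200 + 67600 + 31600 = 111400
EV(B) = 0.12 × 123000 + 0.01 × 56000 + 0.87 × 61000 = 14760 + 560 + 53070 = 68390
EV(C) = 0.18 × 22000 + 0.82 × 173000 = 3960 + 141860 = 145820
Overall = 0.82 × 111400 + 0.06 × 68390 + 0.12 × 145820 = 91348 + 4103.4 + 17498.4 = 112949.8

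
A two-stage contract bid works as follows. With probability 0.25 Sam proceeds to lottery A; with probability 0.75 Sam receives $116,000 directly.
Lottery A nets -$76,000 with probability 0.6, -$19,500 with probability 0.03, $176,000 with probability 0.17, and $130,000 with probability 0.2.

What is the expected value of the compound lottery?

$89,433.75

EV(A) = 0.6 × (-76000) + 0.03 × (-19500) + 0.17 × 176000 + 0.2 × 130000 = -45600 − 585 + 29920 + 26000 = 9735
Branch B: 116000 (certain)
Overall = 0.25 × 9735 + 0.75 × 116000 = 2433.75 + 87000 = 89433.75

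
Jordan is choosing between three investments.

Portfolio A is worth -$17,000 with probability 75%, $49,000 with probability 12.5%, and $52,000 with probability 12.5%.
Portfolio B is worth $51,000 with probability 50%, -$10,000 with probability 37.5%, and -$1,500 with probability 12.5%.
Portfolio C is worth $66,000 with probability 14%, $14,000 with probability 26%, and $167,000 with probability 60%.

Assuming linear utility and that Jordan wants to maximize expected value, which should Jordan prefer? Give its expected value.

Portfolio A = 0.75 × (-17000) + 0.125 × 49000 + 0.125 × 52000 = -12750 + 6125 + 6500 = -125
Portfolio B = 0.5 × 51000 + 0.375 × (-10000) + 0.125 × (-1500) = 25500 − 3750 − 187.5 = 21562.5
Portfolio C = 0.14 × 66000 + 0.26 × 14000 + 0.6 × 167000 = 9240 + 3640 + 100200 = 113080

Portfolio C ($113,080)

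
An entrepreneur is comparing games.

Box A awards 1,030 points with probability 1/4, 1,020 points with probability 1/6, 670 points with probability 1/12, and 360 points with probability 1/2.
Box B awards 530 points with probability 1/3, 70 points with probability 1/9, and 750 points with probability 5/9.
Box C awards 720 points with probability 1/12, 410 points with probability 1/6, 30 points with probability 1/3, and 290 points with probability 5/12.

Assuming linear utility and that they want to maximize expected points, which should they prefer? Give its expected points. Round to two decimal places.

Box A = 1/4 × 1030 + 1/6 × 1020 + 1/12 × 670 + 1/2 × 360 = 257.5 + 170 + 55.8333 + 180 = 663.3333
Box B = 1/3 × 530 + 1/9 × 70 + 5/9 × 750 = 176.6667 + 7.7778 + 416.6667 = 601.1111
Box C = 1/12 × 720 + 1/6 × 410 + 1/3 × 30 + 5/12 × 290 = 60 + 68.3333 + 10 + 120.8333 = 259.1667

Box A (663.33 points)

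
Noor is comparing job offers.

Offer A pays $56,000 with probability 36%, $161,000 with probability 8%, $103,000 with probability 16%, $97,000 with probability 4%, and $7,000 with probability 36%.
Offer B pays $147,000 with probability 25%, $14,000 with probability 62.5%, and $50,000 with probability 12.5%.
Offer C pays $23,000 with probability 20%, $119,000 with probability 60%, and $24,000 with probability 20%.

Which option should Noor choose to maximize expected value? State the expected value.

Offer A = 0.36 × 56000 + 0.08 × 161000 + 0.16 × 103000 + 0.04 × 97000 + 0.36 × 7000 = 20160 + 12880 + 16480 + 3880 + 2520 = 55920
Offer B = 0.25 × 147000 + 0.625 × 14000 + 0.125 × 50000 = 36750 + 8750 + 6250 = 51750
Offer C = 0.2 × 23000 + 0.6 × 119000 + 0.2 × 24000 = 4600 + 71400 + 4800 = 80800

Offer C ($80,800)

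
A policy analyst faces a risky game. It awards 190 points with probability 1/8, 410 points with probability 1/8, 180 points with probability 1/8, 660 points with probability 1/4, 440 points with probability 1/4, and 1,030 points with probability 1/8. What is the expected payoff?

EV = 1/8 × 190 + 1/8 × 410 + 1/8 × 180 + 1/4 × 660 + 1/4 × 440 + 1/8 × 1030 = 23.75 + 51.25 + 22.5 + 165 + 110 + 128.75 = 501.25

501.25 points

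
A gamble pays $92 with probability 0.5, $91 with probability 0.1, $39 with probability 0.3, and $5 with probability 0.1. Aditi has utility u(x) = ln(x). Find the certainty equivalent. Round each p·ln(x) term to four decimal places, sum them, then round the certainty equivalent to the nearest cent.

$53.09

E[u] = 0.5·ln(92) + 0.1·ln(91) + 0.3·ln(39) + 0.1·ln(5) = 2.2609 + 0.4511 + 1.0991 + 0.1609 = 3.9720
CE = e^3.9720 ≈ 53.09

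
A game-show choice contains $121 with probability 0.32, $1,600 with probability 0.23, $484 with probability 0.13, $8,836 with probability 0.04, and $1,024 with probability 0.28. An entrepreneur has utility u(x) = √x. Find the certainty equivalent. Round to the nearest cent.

E[u] = 0.32·√121 + 0.23·√1600 + 0.13·√484 + 0.04·√8836 + 0.28·√1024 = 0.32·11 + 0.23·40 + 0.13·22 + 0.04·94 + 0.28·32 = 28.3
CE = (28.3)² = 800.89

$800.89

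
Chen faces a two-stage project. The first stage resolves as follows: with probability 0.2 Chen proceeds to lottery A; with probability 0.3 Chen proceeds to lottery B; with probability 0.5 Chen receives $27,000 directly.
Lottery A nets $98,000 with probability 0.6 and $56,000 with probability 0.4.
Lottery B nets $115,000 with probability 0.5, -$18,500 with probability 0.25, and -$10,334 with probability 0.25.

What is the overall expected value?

EV(A) = 0.6 × 98000 + 0.4 × 56000 = 58800 + 22400 = 81200
EV(B) = 0.5 × 115000 + 0.25 × (-18500) + 0.25 × (-10334) = 57500 − 4625 − 2583.5 = 50291.5
Branch C: 27000 (certain)
Overall = 0.2 × 81200 + 0.3 × 50291.5 + 0.5 × 27000 = 16240 + 15087.45 + 13500 = 44827.45

$44,827.45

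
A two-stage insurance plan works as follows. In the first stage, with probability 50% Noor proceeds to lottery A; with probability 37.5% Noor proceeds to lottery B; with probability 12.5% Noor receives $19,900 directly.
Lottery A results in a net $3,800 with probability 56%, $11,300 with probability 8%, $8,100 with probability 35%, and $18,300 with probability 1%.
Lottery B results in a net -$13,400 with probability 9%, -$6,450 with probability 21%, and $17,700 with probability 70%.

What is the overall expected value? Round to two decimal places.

EV(A) = 0.56 × 3800 + 0.08 × 11300 + 0.35 × 8100 + 0.01 × 18300 = 2128 + 904 + 2835 + 183 = 6050
EV(B) = 0.09 × (-13400) + 0.21 × (-6450) + 0.7 × 17700 = -1206 − 1354.5 + 12390 = 9829.5
Branch C: 19900 (certain)
Overall = 0.5 × 6050 + 0.375 × 9829.5 + 0.125 × 19900 = 3025 + 3686.0625 + 2487.5 = 9198.5625

$9,198.56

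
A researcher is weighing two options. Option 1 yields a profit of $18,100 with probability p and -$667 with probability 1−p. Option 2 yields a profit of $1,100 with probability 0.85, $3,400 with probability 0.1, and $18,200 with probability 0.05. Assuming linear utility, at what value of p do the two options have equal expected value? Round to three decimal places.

EV(Option 2) = 0.85 × 1100 + 0.1 × 3400 + 0.05 × 18200 = 935 + 340 + 910 = 2185
p·18100 + (1−p)·(-667) = 2185
18767p − 667 = 2185
p = (2185 + 667) / 18767

p = 0.152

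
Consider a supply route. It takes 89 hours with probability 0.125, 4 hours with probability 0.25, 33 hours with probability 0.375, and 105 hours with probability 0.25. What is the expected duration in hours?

50.75 hours

EV = 0.125 × 89 + 0.25 × 4 + 0.375 × 33 + 0.25 × 105 = 11.125 + 1 + 12.375 + 26.25 = 50.75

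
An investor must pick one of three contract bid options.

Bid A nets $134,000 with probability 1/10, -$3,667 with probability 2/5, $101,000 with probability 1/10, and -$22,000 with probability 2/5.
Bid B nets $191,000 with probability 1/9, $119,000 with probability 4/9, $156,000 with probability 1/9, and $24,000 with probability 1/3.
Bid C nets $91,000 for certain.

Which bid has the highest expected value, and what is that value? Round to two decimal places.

Bid A = 1/10 × 134000 + 2/5 × (-3667) + 1/10 × 101000 + 2/5 × (-22000) = 13400 − 1466.8 + 10100 − 8800 = 13233.2
Bid B = 1/9 × 191000 + 4/9 × 119000 + 1/9 × 156000 + 1/3 × 24000 = 21222.2222 + 52888.8889 + 17333.3333 + 8000 = 99444.4444
Bid C: 91000 (certain)

Bid B ($99,444.44)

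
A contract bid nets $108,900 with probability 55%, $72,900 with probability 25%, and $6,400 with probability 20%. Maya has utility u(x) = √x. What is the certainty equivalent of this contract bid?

E[u] = 0.55·√108900 + 0.25·√72900 + 0.2·√6400 = 0.55·330 + 0.25·270 + 0.2·80 = 265
CE = (265)² = 70225

$70,225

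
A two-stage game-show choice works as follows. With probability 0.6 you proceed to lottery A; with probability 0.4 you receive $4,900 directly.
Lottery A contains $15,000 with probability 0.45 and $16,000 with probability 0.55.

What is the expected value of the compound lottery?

EV(A) = 0.45 × 15000 + 0.55 × 16000 = 6750 + 8800 = 15550
Branch B: 4900 (certain)
Overall = 0.6 × 15550 + 0.4 × 4900 = 9330 + 1960 = 11290

$11,290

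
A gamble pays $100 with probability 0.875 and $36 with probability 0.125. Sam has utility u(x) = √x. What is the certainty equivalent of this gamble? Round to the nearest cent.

E[u] = 0.875·√100 + 0.125·√36 = 0.875·10 + 0.125·6 = 9.5
CE = (9.5)² = 90.25

$90.25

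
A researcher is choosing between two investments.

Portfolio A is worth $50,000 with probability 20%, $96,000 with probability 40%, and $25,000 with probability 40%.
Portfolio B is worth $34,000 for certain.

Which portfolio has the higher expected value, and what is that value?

Portfolio A ($58,400)

Portfolio A = 0.2 × 50000 + 0.4 × 96000 + 0.4 × 25000 = 10000 + 38400 + 10000 = 58400
Portfolio B: 34000 (certain)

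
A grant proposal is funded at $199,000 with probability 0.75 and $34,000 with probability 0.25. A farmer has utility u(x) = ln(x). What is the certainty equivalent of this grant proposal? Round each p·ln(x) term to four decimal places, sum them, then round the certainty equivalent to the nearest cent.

E[u] = 0.75·ln(199000) + 0.25·ln(34000) = 9.1508 + 2.6085 = 11.7593
CE = e^11.7593 ≈ 127937.87

$127,937.87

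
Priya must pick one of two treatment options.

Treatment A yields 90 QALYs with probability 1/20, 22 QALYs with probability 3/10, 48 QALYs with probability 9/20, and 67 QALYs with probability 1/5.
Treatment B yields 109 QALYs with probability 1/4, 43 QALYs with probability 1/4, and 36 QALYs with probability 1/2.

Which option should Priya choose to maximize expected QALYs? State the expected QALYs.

Treatment A = 1/20 × 90 + 3/10 × 22 + 9/20 × 48 + 1/5 × 67 = 4.5 + 6.6 + 21.6 + 13.4 = 46.1
Treatment B = 1/4 × 109 + 1/4 × 43 + 1/2 × 36 = 27.25 + 10.75 + 18 = 56

Treatment B (56 QALYs)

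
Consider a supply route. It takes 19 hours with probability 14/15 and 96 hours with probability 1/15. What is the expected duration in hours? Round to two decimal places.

24.13 hours

EV = 14/15 × 19 + 1/15 × 96 = 17.7333 + 6.4 = 24.1333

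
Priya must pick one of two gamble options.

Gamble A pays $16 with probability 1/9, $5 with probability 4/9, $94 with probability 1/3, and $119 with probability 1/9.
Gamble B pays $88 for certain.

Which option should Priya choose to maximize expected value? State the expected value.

Gamble A = 1/9 × 16 + 4/9 × 5 + 1/3 × 94 + 1/9 × 119 = 1.7778 + 2.2222 + 31.3333 + 13.2222 = 48.5556
Gamble B: 88 (certain)

Gamble B ($88)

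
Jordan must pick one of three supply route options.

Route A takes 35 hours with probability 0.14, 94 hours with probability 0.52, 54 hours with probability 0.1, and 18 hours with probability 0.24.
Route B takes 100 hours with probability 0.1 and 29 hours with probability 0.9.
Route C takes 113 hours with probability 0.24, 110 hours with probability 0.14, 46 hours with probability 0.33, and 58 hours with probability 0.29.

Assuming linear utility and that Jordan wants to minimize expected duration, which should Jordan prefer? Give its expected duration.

Route A = 0.14 × 35 + 0.52 × 94 + 0.1 × 54 + 0.24 × 18 = 4.9 + 48.88 + 5.4 + 4.32 = 63.5
Route B = 0.1 × 100 + 0.9 × 29 = 10 + 26.1 = 36.1
Route C = 0.24 × 113 + 0.14 × 110 + 0.33 × 46 + 0.29 × 58 = 27.12 + 15.4 + 15.18 + 16.82 = 74.52

Route B (36.1 hours)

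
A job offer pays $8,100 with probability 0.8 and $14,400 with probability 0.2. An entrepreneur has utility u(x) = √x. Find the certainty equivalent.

E[u] = 0.8·√8100 + 0.2·√14400 = 0.8·90 + 0.2·120 = 96
CE = (96)² = 9216

$9,216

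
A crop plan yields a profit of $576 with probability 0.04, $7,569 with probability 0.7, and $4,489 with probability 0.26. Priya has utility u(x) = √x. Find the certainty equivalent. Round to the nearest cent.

$6,285.32

E[u] = 0.04·√576 + 0.7·√7569 + 0.26·√4489 = 0.04·24 + 0.7·87 + 0.26·67 = 79.28
CE = (79.28)² = 6285.3184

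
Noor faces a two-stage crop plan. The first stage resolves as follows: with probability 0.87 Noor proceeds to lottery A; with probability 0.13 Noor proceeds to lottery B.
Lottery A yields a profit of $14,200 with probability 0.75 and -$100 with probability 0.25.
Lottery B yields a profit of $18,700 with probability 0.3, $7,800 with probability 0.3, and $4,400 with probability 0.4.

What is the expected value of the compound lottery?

$10,506.05

EV(A) = 0.75 × 14200 + 0.25 × (-100) = 10650 − 25 = 10625
EV(B) = 0.3 × 18700 + 0.3 × 7800 + 0.4 × 4400 = 5610 + 2340 + 1760 = 9710
Overall = 0.87 × 10625 + 0.13 × 9710 = 9243.75 + 1262.3 = 10506.05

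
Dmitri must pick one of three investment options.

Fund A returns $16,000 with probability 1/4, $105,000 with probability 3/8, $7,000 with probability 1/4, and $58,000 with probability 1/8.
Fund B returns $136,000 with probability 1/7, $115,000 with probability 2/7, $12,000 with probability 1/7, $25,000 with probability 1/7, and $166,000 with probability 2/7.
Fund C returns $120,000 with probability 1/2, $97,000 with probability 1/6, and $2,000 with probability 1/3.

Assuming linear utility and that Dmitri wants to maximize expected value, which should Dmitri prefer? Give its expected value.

Fund B ($105,000)

Fund A = 1/4 × 16000 + 3/8 × 105000 + 1/4 × 7000 + 1/8 × 58000 = 4000 + 39375 + 1750 + 7250 = 52375
Fund B = 1/7 × 136000 + 2/7 × 115000 + 1/7 × 12000 + 1/7 × 25000 + 2/7 × 166000 = 19428.5714 + 32857.1429 + 1714.2857 + 3571.4286 + 47428.5714 = 105000
Fund C = 1/2 × 120000 + 1/6 × 97000 + 1/3 × 2000 = 60000 + 16166.6667 + 666.6667 = 76833.3333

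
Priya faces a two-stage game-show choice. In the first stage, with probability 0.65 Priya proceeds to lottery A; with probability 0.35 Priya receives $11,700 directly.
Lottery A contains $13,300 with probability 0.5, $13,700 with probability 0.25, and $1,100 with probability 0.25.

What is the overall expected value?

$10,822.50

EV(A) = 0.5 × 13300 + 0.25 × 13700 + 0.25 × 1100 = 6650 + 3425 + 275 = 10350
Branch B: 11700 (certain)
Overall = 0.65 × 10350 + 0.35 × 11700 = 6727.5 + 4095 = 10822.5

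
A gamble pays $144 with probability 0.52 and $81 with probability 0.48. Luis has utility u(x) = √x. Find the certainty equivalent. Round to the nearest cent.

$111.51

E[u] = 0.52·√144 + 0.48·√81 = 0.52·12 + 0.48·9 = 10.56
CE = (10.56)² = 111.5136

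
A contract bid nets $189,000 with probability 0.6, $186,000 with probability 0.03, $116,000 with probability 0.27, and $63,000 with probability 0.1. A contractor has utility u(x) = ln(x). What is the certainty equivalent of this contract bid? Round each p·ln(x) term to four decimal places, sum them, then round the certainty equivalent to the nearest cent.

E[u] = 0.6·ln(189000) + 0.03·ln(186000) + 0.27·ln(116000) + 0.1·ln(63000) = 7.2897 + 0.3640 + 3.1486 + 1.1051 = 11.9074
CE = e^11.9074 ≈ 148360.44

$148,360.44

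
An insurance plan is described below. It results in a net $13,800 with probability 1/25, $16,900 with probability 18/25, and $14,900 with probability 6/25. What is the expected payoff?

$16,296

EV = 1/25 × 13800 + 18/25 × 16900 + 6/25 × 14900 = 552 + 12168 + 3576 = 16296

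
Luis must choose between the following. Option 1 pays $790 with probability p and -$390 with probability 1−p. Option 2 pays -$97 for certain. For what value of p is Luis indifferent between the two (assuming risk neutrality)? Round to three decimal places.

p = 0.248

p·790 + (1−p)·(-390) = -97
1180p − 390 = -97
p = (-97 + 390) / 1180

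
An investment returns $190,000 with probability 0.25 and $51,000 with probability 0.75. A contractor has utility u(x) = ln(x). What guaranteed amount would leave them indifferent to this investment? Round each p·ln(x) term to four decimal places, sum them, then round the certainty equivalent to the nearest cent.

E[u] = 0.25·ln(190000) + 0.75·ln(51000) = 3.0387 + 8.1297 = 11.1684
CE = e^11.1684 ≈ 70855.65

$70,855.65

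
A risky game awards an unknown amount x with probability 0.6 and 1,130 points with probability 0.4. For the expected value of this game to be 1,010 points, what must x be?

0.6·x + 0.4·1130 = 1010
0.6·x = 1010 − 452 = 558
x = 558 / 0.6 = 930

x = 930 points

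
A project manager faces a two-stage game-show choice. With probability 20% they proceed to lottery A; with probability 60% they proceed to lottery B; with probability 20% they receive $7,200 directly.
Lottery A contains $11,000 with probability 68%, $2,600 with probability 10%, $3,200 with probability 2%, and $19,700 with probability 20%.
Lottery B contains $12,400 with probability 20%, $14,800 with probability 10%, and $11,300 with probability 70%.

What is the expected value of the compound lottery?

EV(A) = 0.68 × 11000 + 0.1 × 2600 + 0.02 × 3200 + 0.2 × 19700 = 7480 + 260 + 64 + 3940 = 11744
EV(B) = 0.2 × 12400 + 0.1 × 14800 + 0.7 × 11300 = 2480 + 1480 + 7910 = 11870
Branch C: 7200 (certain)
Overall = 0.2 × 11744 + 0.6 × 11870 + 0.2 × 7200 = 2348.8 + 7122 + 1440 = 10910.8

$10,910.80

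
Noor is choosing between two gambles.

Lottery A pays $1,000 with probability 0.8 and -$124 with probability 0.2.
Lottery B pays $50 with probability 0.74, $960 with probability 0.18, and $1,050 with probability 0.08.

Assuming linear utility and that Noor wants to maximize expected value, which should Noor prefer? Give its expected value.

Lottery A ($775.20)

Lottery A = 0.8 × 1000 + 0.2 × (-124) = 800 − 24.8 = 775.2
Lottery B = 0.74 × 50 + 0.18 × 960 + 0.08 × 1050 = 37 + 172.8 + 84 = 293.8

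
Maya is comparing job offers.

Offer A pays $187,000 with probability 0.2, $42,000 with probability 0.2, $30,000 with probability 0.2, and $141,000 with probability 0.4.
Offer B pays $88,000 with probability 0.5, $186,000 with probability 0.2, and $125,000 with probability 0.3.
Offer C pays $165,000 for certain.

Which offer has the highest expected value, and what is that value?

Offer A = 0.2 × 187000 + 0.2 × 42000 + 0.2 × 30000 + 0.4 × 141000 = 37400 + 8400 + 6000 + 56400 = 108200
Offer B = 0.5 × 88000 + 0.2 × 186000 + 0.3 × 125000 = 44000 + 37200 + 37500 = 118700
Offer C: 165000 (certain)

Offer C ($165,000)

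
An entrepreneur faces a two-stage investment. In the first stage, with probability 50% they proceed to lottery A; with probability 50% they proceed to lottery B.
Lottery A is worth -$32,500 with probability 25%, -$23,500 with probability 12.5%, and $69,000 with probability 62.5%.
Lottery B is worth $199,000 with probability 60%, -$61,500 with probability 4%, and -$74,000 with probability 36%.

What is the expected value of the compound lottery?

$61,181.25

EV(A) = 0.25 × (-32500) + 0.125 × (-23500) + 0.625 × 69000 = -8125 − 2937.5 + 43125 = 32062.5
EV(B) = 0.6 × 199000 + 0.04 × (-61500) + 0.36 × (-74000) = 119400 − 2460 − 26640 = 90300
Overall = 0.5 × 32062.5 + 0.5 × 90300 = 16031.25 + 45150 = 61181.25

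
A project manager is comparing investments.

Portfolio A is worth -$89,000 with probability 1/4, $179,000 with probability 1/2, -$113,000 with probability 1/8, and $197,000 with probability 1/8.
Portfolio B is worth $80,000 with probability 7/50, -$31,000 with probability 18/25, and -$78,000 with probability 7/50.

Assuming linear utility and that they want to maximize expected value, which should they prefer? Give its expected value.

Portfolio A = 1/4 × (-89000) + 1/2 × 179000 + 1/8 × (-113000) + 1/8 × 197000 = -22250 + 89500 − 14125 + 24625 = 77750
Portfolio B = 7/50 × 80000 + 18/25 × (-31000) + 7/50 × (-78000) = 11200 − 22320 − 10920 = -22040

Portfolio A ($77,750)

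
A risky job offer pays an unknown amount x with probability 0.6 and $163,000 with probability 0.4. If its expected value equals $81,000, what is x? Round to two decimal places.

x = $26,333.33

0.6·x + 0.4·163000 = 81000
0.6·x = 81000 − 65200 = 15800
x = 15800 / 0.6 = 26333.3333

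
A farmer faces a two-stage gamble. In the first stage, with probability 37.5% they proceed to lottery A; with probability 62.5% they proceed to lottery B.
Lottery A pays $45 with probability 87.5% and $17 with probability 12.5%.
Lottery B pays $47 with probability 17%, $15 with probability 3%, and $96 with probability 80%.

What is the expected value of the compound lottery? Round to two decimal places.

EV(A) = 0.875 × 45 + 0.125 × 17 = 39.375 + 2.125 = 41.5
EV(B) = 0.17 × 47 + 0.03 × 15 + 0.8 × 96 = 7.99 + 0.45 + 76.8 = 85.24
Overall = 0.375 × 41.5 + 0.625 × 85.24 = 15.5625 + 53.275 = 68.8375

$68.84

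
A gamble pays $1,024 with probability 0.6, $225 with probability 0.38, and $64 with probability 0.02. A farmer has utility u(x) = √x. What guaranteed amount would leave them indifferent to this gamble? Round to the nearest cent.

E[u] = 0.6·√1024 + 0.38·√225 + 0.02·√64 = 0.6·32 + 0.38·15 + 0.02·8 = 25.06
CE = (25.06)² = 628.0036

$628.00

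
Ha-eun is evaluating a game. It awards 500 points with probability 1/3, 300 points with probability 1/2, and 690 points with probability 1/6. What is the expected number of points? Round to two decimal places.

EV = 1/3 × 500 + 1/2 × 300 + 1/6 × 690 = 166.6667 + 150 + 115 = 431.6667

431.67 points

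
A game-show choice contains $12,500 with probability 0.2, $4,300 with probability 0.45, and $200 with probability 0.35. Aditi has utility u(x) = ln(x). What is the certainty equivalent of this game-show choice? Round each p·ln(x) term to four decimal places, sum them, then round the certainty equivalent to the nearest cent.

E[u] = 0.2·ln(12500) + 0.45·ln(4300) + 0.35·ln(200) = 1.8867 + 3.7649 + 1.8544 = 7.5060
CE = e^7.5060 ≈ 1818.92

$1,818.92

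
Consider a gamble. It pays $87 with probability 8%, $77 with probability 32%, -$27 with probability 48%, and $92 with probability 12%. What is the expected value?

$29.68

EV = 0.08 × 87 + 0.32 × 77 + 0.48 × (-27) + 0.12 × 92 = 6.96 + 24.64 − 12.96 + 11.04 = 29.68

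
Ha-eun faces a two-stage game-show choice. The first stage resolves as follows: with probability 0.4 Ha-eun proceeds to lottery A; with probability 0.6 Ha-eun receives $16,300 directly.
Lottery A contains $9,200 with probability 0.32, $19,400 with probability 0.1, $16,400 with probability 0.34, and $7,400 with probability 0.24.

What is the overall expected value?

EV(A) = 0.32 × 9200 + 0.1 × 19400 + 0.34 × 16400 + 0.24 × 7400 = 2944 + 1940 + 5576 + 1776 = 12236
Branch B: 16300 (certain)
Overall = 0.4 × 12236 + 0.6 × 16300 = 4894.4 + 9780 = 14674.4

$14,674.40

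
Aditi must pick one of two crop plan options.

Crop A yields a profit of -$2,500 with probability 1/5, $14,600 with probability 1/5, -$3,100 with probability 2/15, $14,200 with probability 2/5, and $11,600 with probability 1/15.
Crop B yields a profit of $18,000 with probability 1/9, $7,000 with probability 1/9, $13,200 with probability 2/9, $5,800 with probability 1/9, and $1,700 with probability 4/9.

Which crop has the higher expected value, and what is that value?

Crop A = 1/5 × (-2500) + 1/5 × 14600 + 2/15 × (-3100) + 2/5 × 14200 + 1/15 × 11600 = -500 + 2920 − 413.3333 + 5680 + 773.3333 = 8460
Crop B = 1/9 × 18000 + 1/9 × 7000 + 2/9 × 13200 + 1/9 × 5800 + 4/9 × 1700 = 2000 + 777.7778 + 2933.3333 + 644.4444 + 755.5556 = 7111.1111

Crop A ($8,460)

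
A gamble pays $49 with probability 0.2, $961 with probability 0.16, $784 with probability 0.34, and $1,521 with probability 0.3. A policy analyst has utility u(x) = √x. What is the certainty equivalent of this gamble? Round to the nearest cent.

$760.66

E[u] = 0.2·√49 + 0.16·√961 + 0.34·√784 + 0.3·√1521 = 0.2·7 + 0.16·31 + 0.34·28 + 0.3·39 = 27.58
CE = (27.58)² = 760.6564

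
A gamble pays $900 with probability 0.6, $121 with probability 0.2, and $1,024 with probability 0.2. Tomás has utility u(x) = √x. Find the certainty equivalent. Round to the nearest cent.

$707.56

E[u] = 0.6·√900 + 0.2·√121 + 0.2·√1024 = 0.6·30 + 0.2·11 + 0.2·32 = 26.6
CE = (26.6)² = 707.56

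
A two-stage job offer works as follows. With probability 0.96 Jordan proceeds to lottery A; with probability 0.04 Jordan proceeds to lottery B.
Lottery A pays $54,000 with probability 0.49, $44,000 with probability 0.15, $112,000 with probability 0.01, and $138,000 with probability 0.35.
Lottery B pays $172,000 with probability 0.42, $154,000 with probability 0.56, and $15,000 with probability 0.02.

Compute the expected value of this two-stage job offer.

$85,532

EV(A) = 0.49 × 54000 + 0.15 × 44000 + 0.01 × 112000 + 0.35 × 138000 = 26460 + 6600 + 1120 + 48300 = 82480
EV(B) = 0.42 × 172000 + 0.56 × 154000 + 0.02 × 15000 = 72240 + 86240 + 300 = 158780
Overall = 0.96 × 82480 + 0.04 × 158780 = 79180.8 + 6351.2 = 85532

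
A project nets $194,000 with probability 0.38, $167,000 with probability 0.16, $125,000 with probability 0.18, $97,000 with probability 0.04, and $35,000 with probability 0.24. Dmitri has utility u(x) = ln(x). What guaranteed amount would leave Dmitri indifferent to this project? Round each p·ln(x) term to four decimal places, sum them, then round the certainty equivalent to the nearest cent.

$112,837.05

E[u] = 0.38·ln(194000) + 0.16·ln(167000) + 0.18·ln(125000) + 0.04·ln(97000) + 0.24·ln(35000) = 4.6267 + 1.9241 + 2.1125 + 0.4593 + 2.5111 = 11.6337
CE = e^11.6337 ≈ 112837.05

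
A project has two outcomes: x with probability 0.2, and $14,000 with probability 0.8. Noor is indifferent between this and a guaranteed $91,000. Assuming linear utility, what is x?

0.2·x + 0.8·14000 = 91000
0.2·x = 91000 − 11200 = 79800
x = 79800 / 0.2 = 399000

x = $399,000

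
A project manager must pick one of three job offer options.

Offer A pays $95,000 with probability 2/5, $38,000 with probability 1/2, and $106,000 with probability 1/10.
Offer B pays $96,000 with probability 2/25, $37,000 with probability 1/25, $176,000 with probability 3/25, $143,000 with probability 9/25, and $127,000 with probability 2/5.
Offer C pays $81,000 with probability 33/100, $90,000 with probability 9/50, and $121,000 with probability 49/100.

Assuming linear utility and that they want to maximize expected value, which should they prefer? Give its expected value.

Offer A = 2/5 × 95000 + 1/2 × 38000 + 1/10 × 106000 = 38000 + 19000 + 10600 = 67600
Offer B = 2/25 × 96000 + 1/25 × 37000 + 3/25 × 176000 + 9/25 × 143000 + 2/5 × 127000 = 7680 + 1480 + 21120 + 51480 + 50800 = 132560
Offer C = 33/100 × 81000 + 9/50 × 90000 + 49/100 × 121000 = 26730 + 16200 + 59290 = 102220

Offer B ($132,560)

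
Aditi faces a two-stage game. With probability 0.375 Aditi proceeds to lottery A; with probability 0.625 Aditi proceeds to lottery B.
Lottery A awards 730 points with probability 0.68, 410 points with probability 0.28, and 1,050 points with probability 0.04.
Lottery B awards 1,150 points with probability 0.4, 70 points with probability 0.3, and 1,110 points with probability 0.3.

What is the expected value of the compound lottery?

753.7 points

EV(A) = 0.68 × 730 + 0.28 × 410 + 0.04 × 1050 = 496.4 + 114.8 + 42 = 653.2
EV(B) = 0.4 × 1150 + 0.3 × 70 + 0.3 × 1110 = 460 + 21 + 333 = 814
Overall = 0.375 × 653.2 + 0.625 × 814 = 244.95 + 508.75 = 753.7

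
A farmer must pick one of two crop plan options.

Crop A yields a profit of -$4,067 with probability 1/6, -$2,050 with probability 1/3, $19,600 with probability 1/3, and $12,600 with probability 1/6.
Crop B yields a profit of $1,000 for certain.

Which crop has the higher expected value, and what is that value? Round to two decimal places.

Crop A ($7,272.17)

Crop A = 1/6 × (-4067) + 1/3 × (-2050) + 1/3 × 19600 + 1/6 × 12600 = -677.8333 − 683.3333 + 6533.3333 + 2100 = 7272.1667
Crop B: 1000 (certain)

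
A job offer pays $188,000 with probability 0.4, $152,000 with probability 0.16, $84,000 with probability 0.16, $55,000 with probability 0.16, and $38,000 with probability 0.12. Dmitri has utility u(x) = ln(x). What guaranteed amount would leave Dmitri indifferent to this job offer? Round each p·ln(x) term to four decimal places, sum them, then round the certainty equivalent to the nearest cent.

E[u] = 0.4·ln(188000) + 0.16·ln(152000) + 0.16·ln(84000) + 0.16·ln(55000) + 0.12·ln(38000) = 4.8577 + 1.9091 + 1.8142 + 1.7464 + 1.2654 = 11.5928
CE = e^11.5928 ≈ 108315.12

$108,315.12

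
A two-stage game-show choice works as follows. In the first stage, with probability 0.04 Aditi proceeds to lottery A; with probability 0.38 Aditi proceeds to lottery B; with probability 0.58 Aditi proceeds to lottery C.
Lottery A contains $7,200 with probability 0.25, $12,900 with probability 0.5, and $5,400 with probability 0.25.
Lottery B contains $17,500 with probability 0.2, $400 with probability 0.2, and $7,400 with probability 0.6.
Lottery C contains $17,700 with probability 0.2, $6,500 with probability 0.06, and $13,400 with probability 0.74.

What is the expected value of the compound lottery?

$11,462.28

EV(A) = 0.25 × 7200 + 0.5 × 12900 + 0.25 × 5400 = 1800 + 6450 + 1350 = 9600
EV(B) = 0.2 × 17500 + 0.2 × 400 + 0.6 × 7400 = 3500 + 80 + 4440 = 8020
EV(C) = 0.2 × 17700 + 0.06 × 6500 + 0.74 × 13400 = 3540 + 390 + 9916 = 13846
Overall = 0.04 × 9600 + 0.38 × 8020 + 0.58 × 13846 = 384 + 3047.6 + 8030.68 = 11462.28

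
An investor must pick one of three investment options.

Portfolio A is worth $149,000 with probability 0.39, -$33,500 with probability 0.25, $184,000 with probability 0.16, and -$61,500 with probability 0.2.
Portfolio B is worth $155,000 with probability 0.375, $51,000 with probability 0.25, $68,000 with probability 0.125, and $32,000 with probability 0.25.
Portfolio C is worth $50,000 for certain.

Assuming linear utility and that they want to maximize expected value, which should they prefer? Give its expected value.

Portfolio A = 0.39 × 149000 + 0.25 × (-33500) + 0.16 × 184000 + 0.2 × (-61500) = 58110 − 8375 + 29440 − 12300 = 66875
Portfolio B = 0.375 × 155000 + 0.25 × 51000 + 0.125 × 68000 + 0.25 × 32000 = 58125 + 12750 + 8500 + 8000 = 87375
Portfolio C: 50000 (certain)

Portfolio B ($87,375)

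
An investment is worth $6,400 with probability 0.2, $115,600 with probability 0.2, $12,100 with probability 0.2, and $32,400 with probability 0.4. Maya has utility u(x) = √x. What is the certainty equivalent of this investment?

$31,684

E[u] = 0.2·√6400 + 0.2·√115600 + 0.2·√12100 + 0.4·√32400 = 0.2·80 + 0.2·340 + 0.2·110 + 0.4·180 = 178
CE = (178)² = 31684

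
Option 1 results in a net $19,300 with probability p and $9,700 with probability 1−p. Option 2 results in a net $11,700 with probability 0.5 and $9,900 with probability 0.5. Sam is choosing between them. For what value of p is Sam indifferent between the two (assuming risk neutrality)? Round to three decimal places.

EV(Option 2) = 0.5 × 11700 + 0.5 × 9900 = 5850 + 4950 = 10800
p·19300 + (1−p)·9700 = 10800
9600p + 9700 = 10800
p = (10800 − 9700) / 9600

p = 0.115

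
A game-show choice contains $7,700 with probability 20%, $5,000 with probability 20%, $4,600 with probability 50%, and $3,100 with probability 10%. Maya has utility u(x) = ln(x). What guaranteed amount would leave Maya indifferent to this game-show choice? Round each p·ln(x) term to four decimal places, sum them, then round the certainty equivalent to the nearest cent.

$4,984.06

E[u] = 0.2·ln(7700) + 0.2·ln(5000) + 0.5·ln(4600) + 0.1·ln(3100) = 1.7898 + 1.7034 + 4.2169 + 0.8039 = 8.5140
CE = e^8.5140 ≈ 4984.06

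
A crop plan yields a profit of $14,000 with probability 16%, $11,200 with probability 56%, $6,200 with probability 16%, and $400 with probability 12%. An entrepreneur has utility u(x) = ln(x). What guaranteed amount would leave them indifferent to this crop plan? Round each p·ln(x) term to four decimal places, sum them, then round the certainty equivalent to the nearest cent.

E[u] = 0.16·ln(14000) + 0.56·ln(11200) + 0.16·ln(6200) + 0.12·ln(400) = 1.5275 + 5.2213 + 1.3972 + 0.7190 = 8.8650
CE = e^8.8650 ≈ 7079.79

$7,079.79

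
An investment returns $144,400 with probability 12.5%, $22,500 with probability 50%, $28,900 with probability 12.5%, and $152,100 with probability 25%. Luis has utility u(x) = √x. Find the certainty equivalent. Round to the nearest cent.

E[u] = 0.125·√144400 + 0.5·√22500 + 0.125·√28900 + 0.25·√152100 = 0.125·380 + 0.5·150 + 0.125·170 + 0.25·390 = 241.25
CE = (241.25)² = 58201.5625

$58,201.56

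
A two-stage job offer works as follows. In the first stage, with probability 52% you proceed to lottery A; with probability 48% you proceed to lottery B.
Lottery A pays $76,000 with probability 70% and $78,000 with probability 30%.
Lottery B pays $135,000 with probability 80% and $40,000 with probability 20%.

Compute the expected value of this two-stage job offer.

$95,512

EV(A) = 0.7 × 76000 + 0.3 × 78000 = 53200 + 23400 = 76600
EV(B) = 0.8 × 135000 + 0.2 × 40000 = 108000 + 8000 = 116000
Overall = 0.52 × 76600 + 0.48 × 116000 = 39832 + 55680 = 95512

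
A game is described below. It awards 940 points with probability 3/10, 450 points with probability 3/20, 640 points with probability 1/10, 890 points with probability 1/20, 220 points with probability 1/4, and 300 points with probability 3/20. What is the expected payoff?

558 points

EV = 3/10 × 940 + 3/20 × 450 + 1/10 × 640 + 1/20 × 890 + 1/4 × 220 + 3/20 × 300 = 282 + 67.5 + 64 + 44.5 + 55 + 45 = 558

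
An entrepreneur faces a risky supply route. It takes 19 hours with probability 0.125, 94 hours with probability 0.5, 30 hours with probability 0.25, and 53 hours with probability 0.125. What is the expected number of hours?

63.5 hours

EV = 0.125 × 19 + 0.5 × 94 + 0.25 × 30 + 0.125 × 53 = 2.375 + 47 + 7.5 + 6.625 = 63.5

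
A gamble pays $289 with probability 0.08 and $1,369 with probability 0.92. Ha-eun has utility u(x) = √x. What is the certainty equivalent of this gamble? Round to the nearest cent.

E[u] = 0.08·√289 + 0.92·√1369 = 0.08·17 + 0.92·37 = 35.4
CE = (35.4)² = 1253.16

$1,253.16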